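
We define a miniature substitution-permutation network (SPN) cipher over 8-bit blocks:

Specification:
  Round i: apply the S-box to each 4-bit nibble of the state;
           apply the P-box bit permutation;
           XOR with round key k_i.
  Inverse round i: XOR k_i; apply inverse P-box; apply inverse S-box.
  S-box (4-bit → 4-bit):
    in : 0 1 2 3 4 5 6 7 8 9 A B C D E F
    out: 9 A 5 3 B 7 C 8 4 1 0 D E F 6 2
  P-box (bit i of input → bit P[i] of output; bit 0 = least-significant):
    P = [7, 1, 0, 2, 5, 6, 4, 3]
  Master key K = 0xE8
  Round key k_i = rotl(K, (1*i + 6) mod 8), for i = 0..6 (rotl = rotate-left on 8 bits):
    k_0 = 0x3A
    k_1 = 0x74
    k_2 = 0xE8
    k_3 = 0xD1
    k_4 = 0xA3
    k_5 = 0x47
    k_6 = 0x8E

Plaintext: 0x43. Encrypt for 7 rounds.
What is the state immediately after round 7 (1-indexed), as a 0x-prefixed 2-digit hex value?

0x2A

s_0 = plaintext = 0x43
s_1 = Round(s_0, k_0) = 0xD0
s_2 = Round(s_1, k_1) = 0x88
s_3 = Round(s_2, k_2) = 0xF9
s_4 = Round(s_3, k_3) = 0x11
s_5 = Round(s_4, k_4) = 0xED
s_6 = Round(s_5, k_5) = 0x90
s_7 = Round(s_6, k_6) = 0x2A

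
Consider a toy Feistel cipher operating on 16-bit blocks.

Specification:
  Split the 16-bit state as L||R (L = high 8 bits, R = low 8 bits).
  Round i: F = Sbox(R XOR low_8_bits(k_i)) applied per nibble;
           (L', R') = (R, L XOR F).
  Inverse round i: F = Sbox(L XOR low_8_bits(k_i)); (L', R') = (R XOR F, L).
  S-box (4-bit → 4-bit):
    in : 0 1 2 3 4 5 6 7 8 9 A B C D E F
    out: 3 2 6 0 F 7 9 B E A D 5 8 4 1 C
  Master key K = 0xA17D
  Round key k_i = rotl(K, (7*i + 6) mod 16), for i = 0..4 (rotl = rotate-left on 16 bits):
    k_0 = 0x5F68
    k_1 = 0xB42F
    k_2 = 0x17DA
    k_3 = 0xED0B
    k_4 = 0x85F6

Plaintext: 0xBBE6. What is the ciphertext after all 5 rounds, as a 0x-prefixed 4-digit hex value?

0x0E71

s_0 = plaintext = 0xBBE6
s_1 = Round(s_0, k_0) = 0xE65A
s_2 = Round(s_1, k_1) = 0x5A51
s_3 = Round(s_2, k_2) = 0x51BF
s_4 = Round(s_3, k_3) = 0xBF0E
s_5 = Round(s_4, k_4) = 0x0E71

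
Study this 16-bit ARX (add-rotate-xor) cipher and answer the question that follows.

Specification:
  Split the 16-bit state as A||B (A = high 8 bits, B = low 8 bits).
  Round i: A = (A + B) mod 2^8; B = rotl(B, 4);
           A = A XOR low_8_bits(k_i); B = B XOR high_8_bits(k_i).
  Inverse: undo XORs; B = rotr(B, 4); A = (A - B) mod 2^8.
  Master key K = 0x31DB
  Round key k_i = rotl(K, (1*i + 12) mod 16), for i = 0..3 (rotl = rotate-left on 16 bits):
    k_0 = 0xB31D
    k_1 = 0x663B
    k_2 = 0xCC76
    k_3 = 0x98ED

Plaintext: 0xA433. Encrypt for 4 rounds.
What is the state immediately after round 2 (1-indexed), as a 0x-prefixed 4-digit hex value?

s_0 = plaintext = 0xA433
s_1 = Round(s_0, k_0) = 0xCA80
s_2 = Round(s_1, k_1) = 0x716E
s_3 = Round(s_2, k_2) = 0xA92A
s_4 = Round(s_3, k_3) = 0x3E3A

0x716E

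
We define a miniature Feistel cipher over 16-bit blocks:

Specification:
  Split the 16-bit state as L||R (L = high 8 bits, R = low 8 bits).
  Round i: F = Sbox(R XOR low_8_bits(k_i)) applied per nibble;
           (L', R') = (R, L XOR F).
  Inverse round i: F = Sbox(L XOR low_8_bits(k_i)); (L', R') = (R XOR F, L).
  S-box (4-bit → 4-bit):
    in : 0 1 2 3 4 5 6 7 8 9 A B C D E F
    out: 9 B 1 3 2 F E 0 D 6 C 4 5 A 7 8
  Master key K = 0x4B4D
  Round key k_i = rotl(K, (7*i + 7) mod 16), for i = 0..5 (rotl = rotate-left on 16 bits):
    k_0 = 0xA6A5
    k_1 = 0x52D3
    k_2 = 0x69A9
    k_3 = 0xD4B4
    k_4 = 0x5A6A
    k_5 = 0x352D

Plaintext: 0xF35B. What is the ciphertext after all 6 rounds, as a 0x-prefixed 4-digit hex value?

s_0 = plaintext = 0xF35B
s_1 = Round(s_0, k_0) = 0x5B74
s_2 = Round(s_1, k_1) = 0x749B
s_3 = Round(s_2, k_2) = 0x9B45
s_4 = Round(s_3, k_3) = 0x4510
s_5 = Round(s_4, k_4) = 0x1049
s_6 = Round(s_5, k_5) = 0x49F2

0x49F2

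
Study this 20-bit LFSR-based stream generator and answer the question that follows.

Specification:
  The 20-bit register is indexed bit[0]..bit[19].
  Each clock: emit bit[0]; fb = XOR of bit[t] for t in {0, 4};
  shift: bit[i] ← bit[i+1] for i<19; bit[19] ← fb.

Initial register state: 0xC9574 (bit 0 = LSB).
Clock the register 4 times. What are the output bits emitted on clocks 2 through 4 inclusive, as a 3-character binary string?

reg_0 = 0xC9574
clock 1: out=0, reg = 0xE4ABA
clock 2: out=0, reg = 0xF255D
clock 3: out=1, reg = 0x792AE
clock 4: out=0, reg = 0x3C957

010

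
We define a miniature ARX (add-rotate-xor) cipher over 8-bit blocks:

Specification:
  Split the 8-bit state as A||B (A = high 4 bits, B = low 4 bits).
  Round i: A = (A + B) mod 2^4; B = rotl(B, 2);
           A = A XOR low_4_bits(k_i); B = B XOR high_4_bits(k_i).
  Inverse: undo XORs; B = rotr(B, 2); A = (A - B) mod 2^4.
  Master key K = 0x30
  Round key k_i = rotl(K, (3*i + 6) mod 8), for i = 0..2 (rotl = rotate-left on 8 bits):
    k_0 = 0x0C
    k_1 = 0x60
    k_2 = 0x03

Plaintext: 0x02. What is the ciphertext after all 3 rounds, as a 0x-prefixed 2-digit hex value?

s_0 = plaintext = 0x02
s_1 = Round(s_0, k_0) = 0xE8
s_2 = Round(s_1, k_1) = 0x64
s_3 = Round(s_2, k_2) = 0x91

0x91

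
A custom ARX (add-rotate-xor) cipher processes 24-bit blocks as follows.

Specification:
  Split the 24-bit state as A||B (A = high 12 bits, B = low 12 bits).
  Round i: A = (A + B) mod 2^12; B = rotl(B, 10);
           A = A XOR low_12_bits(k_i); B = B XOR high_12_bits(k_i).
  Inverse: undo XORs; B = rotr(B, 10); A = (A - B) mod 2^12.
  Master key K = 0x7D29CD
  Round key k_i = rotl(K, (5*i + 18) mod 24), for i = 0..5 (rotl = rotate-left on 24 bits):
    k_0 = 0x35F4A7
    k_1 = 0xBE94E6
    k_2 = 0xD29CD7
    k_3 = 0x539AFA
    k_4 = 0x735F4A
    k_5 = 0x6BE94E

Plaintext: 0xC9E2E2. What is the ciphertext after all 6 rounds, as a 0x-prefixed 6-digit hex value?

0xA31151

s_0 = plaintext = 0xC9E2E2
s_1 = Round(s_0, k_0) = 0xB27BE7
s_2 = Round(s_1, k_1) = 0x3E8510
s_3 = Round(s_2, k_2) = 0x42FC6D
s_4 = Round(s_3, k_3) = 0xA66222
s_5 = Round(s_4, k_4) = 0x3C2FBD
s_6 = Round(s_5, k_5) = 0xA31151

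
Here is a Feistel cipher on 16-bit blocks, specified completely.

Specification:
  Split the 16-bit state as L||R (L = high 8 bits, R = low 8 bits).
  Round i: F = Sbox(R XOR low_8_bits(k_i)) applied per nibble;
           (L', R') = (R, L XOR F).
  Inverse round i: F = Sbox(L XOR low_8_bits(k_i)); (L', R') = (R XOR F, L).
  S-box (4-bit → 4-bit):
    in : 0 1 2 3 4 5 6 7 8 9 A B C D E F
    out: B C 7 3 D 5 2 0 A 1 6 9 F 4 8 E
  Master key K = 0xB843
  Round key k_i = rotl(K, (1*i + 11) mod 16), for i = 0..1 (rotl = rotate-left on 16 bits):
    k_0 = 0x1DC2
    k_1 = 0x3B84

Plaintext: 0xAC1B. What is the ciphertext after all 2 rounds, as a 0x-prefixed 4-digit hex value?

0xED3A

s_0 = plaintext = 0xAC1B
s_1 = Round(s_0, k_0) = 0x1BED
s_2 = Round(s_1, k_1) = 0xED3A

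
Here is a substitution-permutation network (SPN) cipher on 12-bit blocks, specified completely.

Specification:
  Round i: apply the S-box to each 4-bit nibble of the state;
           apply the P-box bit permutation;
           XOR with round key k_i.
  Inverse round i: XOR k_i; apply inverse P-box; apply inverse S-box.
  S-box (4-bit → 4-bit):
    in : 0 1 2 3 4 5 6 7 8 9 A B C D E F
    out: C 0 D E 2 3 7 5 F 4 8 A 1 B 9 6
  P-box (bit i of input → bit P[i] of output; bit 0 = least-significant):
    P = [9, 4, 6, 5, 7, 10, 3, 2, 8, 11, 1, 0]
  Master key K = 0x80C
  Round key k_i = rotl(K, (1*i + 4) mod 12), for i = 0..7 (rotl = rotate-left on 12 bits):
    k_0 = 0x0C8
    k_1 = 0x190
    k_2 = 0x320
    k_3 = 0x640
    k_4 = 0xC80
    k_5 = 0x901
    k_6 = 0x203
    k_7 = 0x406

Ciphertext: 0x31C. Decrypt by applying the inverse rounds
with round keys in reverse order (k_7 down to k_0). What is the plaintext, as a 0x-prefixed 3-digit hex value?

0x87D

s_0 = ciphertext = 0x31C
s_1 = InvRound(s_0, k_7) = 0x7F5
s_2 = InvRound(s_1, k_6) = 0x7D3
s_3 = InvRound(s_2, k_5) = 0xF56
s_4 = InvRound(s_3, k_4) = 0x7E6
s_5 = InvRound(s_4, k_3) = 0x7EA
s_6 = InvRound(s_5, k_2) = 0x969
s_7 = InvRound(s_6, k_1) = 0xB73
s_8 = InvRound(s_7, k_0) = 0x87D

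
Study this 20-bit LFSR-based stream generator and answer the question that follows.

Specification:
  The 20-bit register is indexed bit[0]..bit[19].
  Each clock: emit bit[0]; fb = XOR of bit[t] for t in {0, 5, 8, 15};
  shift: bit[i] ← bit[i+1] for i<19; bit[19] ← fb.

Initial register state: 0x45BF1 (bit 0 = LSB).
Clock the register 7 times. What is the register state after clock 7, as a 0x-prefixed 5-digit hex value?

reg_0 = 0x45BF1
clock 1: out=1, reg = 0xA2DF8
clock 2: out=0, reg = 0x516FC
clock 3: out=0, reg = 0xA8B7E
clock 4: out=0, reg = 0xD45BF
clock 5: out=1, reg = 0xEA2DF
clock 6: out=1, reg = 0x7516F
clock 7: out=1, reg = 0xBA8B7

0xBA8B7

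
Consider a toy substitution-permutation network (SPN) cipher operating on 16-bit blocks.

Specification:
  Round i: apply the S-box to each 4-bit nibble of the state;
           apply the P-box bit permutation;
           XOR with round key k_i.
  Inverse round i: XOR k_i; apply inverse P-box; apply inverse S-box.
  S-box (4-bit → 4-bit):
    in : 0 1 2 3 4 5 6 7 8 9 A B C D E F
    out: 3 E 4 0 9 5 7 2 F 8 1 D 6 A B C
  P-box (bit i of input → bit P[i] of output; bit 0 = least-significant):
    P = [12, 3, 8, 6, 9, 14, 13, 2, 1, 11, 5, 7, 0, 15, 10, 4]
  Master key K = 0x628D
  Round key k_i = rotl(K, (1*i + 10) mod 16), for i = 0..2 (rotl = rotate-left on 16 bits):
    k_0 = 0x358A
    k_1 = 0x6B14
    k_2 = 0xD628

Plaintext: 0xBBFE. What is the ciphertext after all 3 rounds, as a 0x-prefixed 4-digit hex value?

0xE11D

s_0 = plaintext = 0xBBFE
s_1 = Round(s_0, k_0) = 0x0175
s_2 = Round(s_1, k_1) = 0xB2B5
s_3 = Round(s_2, k_2) = 0xE11D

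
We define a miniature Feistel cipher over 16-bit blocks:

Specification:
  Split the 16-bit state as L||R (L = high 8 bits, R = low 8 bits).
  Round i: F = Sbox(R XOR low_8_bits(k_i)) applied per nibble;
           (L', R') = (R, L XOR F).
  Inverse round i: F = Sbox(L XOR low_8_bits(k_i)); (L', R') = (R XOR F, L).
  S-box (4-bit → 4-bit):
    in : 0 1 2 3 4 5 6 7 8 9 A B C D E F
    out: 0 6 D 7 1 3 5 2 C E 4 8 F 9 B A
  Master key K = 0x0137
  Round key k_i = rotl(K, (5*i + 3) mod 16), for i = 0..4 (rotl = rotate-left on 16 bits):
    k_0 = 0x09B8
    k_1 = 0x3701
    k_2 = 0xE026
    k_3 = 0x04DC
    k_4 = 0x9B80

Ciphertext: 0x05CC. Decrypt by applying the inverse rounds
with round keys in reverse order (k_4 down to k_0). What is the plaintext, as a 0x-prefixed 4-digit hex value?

0x3E58

s_0 = ciphertext = 0x05CC
s_1 = InvRound(s_0, k_4) = 0x0F05
s_2 = InvRound(s_1, k_3) = 0x920F
s_3 = InvRound(s_2, k_2) = 0x8E92
s_4 = InvRound(s_3, k_1) = 0x588E
s_5 = InvRound(s_4, k_0) = 0x3E58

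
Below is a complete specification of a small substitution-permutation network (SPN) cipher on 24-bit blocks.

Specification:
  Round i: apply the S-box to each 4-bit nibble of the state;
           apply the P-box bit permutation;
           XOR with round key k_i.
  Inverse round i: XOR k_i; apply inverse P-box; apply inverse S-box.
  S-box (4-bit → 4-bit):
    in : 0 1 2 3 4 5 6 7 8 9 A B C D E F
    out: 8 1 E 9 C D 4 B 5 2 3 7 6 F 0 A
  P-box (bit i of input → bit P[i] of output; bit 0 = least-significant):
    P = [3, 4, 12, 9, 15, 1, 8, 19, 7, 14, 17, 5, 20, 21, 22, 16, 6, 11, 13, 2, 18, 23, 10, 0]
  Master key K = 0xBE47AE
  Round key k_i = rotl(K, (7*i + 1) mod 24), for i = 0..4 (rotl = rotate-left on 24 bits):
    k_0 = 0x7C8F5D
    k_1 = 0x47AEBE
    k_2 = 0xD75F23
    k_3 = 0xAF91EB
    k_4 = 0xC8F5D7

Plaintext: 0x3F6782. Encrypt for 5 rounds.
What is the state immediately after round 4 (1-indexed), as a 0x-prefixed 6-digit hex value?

0x546BB2

s_0 = plaintext = 0x3F6782
s_1 = Round(s_0, k_0) = 0x3854E8
s_2 = Round(s_1, k_1) = 0x109ED7
s_3 = Round(s_2, k_2) = 0xFBDC3D
s_4 = Round(s_3, k_3) = 0x546BB2
s_5 = Round(s_4, k_4) = 0x8E0240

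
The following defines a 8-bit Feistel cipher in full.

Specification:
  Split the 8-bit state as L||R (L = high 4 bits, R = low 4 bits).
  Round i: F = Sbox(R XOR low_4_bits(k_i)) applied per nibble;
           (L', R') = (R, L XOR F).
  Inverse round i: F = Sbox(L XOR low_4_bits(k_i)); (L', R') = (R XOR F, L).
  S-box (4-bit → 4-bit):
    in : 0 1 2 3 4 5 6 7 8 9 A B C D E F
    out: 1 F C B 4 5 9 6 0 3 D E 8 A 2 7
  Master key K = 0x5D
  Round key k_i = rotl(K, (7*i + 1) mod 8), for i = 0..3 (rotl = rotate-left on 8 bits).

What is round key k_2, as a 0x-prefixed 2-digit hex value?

K = 0x5D
k_0 = rotl(K, (7*0+1) mod 8) = rotl(K, 1) = 0xBA
k_1 = rotl(K, (7*1+1) mod 8) = rotl(K, 0) = 0x5D
k_2 = rotl(K, (7*2+1) mod 8) = rotl(K, 7) = 0xAE

0xAE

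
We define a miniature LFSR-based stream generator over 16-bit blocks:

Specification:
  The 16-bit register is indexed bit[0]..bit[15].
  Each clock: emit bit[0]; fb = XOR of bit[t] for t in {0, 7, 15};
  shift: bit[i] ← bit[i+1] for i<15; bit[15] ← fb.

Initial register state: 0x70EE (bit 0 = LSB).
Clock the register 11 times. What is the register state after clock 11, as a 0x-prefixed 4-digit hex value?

0xC0AE

reg_0 = 0x70EE
clock 1: out=0, reg = 0xB877
clock 2: out=1, reg = 0x5C3B
clock 3: out=1, reg = 0xAE1D
clock 4: out=1, reg = 0x570E
clock 5: out=0, reg = 0x2B87
clock 6: out=1, reg = 0x15C3
clock 7: out=1, reg = 0x0AE1
clock 8: out=1, reg = 0x0570
clock 9: out=0, reg = 0x02B8
clock 10: out=0, reg = 0x815C
clock 11: out=0, reg = 0xC0AE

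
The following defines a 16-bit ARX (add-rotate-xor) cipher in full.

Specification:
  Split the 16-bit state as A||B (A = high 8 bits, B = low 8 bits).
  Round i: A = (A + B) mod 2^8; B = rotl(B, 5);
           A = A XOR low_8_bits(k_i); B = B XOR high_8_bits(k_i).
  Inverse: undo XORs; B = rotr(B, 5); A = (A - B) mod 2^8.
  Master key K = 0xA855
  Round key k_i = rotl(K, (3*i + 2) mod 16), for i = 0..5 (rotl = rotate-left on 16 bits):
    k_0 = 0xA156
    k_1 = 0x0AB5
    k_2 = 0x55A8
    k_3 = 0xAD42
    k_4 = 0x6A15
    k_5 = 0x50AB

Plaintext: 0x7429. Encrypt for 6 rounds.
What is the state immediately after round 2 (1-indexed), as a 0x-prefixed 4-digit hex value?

0xFA9A

s_0 = plaintext = 0x7429
s_1 = Round(s_0, k_0) = 0xCB84
s_2 = Round(s_1, k_1) = 0xFA9A
s_3 = Round(s_2, k_2) = 0x3C06
s_4 = Round(s_3, k_3) = 0x006D
s_5 = Round(s_4, k_4) = 0x78C7
s_6 = Round(s_5, k_5) = 0x94A8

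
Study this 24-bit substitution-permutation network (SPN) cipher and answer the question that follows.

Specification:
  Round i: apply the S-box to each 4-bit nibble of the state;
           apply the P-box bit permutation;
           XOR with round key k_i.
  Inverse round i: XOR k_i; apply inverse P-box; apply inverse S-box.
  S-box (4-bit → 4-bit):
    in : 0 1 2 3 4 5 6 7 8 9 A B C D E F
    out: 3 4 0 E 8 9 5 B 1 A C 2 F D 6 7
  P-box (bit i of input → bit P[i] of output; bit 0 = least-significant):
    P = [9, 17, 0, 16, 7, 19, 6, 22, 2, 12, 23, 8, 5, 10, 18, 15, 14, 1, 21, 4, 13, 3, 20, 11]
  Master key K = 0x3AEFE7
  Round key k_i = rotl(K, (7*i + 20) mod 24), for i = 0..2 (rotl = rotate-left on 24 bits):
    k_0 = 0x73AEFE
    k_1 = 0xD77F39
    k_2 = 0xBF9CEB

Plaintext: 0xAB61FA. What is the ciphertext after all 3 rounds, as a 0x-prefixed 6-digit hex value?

s_0 = plaintext = 0xAB61FA
s_1 = Round(s_0, k_0) = 0xEEA61D
s_2 = Round(s_1, k_1) = 0x62FD76
s_3 = Round(s_2, k_2) = 0x63BB4E

0x63BB4E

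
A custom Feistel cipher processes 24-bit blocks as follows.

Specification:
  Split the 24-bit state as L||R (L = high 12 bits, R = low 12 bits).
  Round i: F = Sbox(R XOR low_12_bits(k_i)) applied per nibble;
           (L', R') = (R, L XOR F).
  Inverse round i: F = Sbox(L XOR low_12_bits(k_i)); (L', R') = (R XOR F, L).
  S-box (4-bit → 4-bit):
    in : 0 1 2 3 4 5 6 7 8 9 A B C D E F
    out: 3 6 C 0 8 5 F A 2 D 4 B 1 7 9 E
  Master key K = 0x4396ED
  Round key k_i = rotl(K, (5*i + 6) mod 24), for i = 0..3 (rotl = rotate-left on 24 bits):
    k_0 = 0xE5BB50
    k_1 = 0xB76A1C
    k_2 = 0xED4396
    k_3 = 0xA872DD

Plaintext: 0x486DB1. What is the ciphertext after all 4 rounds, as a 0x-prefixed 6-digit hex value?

s_0 = plaintext = 0x486DB1
s_1 = Round(s_0, k_0) = 0xDB1B10
s_2 = Round(s_1, k_1) = 0xB10B80
s_3 = Round(s_2, k_2) = 0xB8097F
s_4 = Round(s_3, k_3) = 0x97F0CC

0x97F0CC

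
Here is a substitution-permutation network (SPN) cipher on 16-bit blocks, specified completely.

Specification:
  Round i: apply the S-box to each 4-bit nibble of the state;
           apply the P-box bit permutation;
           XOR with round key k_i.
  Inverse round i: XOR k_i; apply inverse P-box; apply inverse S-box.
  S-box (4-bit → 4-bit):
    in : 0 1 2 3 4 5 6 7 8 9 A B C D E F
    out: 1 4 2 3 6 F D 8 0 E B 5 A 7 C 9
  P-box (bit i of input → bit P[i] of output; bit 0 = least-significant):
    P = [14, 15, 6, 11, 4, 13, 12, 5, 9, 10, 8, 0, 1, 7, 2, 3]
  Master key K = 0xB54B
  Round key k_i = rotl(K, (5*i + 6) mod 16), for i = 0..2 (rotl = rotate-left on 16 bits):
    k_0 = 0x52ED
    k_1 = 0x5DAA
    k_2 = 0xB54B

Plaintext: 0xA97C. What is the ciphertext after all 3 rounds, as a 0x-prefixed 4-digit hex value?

s_0 = plaintext = 0xA97C
s_1 = Round(s_0, k_0) = 0xDF46
s_2 = Round(s_1, k_1) = 0x276D
s_3 = Round(s_2, k_2) = 0x65BA

0x65BA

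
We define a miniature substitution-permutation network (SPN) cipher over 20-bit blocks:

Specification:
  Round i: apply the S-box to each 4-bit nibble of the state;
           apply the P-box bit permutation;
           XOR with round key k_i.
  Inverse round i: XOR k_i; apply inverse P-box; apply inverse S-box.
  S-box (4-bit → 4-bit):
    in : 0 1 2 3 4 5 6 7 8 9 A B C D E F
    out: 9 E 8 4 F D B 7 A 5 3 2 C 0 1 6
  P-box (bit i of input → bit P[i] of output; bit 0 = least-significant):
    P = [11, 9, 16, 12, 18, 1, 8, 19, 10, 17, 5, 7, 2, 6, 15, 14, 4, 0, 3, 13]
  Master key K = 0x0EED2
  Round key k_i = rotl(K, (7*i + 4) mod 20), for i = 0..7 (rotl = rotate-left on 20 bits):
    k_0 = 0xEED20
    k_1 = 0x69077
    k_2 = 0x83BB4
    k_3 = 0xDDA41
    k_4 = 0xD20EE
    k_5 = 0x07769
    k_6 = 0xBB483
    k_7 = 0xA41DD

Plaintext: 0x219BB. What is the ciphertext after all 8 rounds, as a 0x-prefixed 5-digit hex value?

0x07A2C

s_0 = plaintext = 0x219BB
s_1 = Round(s_0, k_0) = 0xE0B42
s_2 = Round(s_1, k_1) = 0x8C161
s_3 = Round(s_2, k_2) = 0x7C917
s_4 = Round(s_3, k_3) = 0x4157A
s_5 = Round(s_4, k_4) = 0x9CF15
s_6 = Round(s_5, k_5) = 0xBAE53
s_7 = Round(s_6, k_6) = 0x6B1C6
s_8 = Round(s_7, k_7) = 0x07A2C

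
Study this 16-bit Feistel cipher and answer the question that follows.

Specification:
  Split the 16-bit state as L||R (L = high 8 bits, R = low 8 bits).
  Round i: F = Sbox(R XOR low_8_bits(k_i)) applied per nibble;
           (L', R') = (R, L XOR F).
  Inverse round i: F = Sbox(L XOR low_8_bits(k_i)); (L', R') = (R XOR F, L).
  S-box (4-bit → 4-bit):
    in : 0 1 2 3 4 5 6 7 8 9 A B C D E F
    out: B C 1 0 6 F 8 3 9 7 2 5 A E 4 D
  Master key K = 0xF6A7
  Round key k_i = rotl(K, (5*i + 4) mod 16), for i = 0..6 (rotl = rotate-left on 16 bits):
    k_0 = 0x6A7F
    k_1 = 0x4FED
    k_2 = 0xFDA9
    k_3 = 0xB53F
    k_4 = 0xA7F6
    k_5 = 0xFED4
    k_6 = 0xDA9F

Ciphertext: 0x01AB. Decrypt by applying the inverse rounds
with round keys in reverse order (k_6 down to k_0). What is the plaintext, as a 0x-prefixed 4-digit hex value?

0xF085

s_0 = ciphertext = 0x01AB
s_1 = InvRound(s_0, k_6) = 0xDF01
s_2 = InvRound(s_1, k_5) = 0xB4DF
s_3 = InvRound(s_2, k_4) = 0xBEB4
s_4 = InvRound(s_3, k_3) = 0x28BE
s_5 = InvRound(s_4, k_2) = 0x2228
s_6 = InvRound(s_5, k_1) = 0x8522
s_7 = InvRound(s_6, k_0) = 0xF085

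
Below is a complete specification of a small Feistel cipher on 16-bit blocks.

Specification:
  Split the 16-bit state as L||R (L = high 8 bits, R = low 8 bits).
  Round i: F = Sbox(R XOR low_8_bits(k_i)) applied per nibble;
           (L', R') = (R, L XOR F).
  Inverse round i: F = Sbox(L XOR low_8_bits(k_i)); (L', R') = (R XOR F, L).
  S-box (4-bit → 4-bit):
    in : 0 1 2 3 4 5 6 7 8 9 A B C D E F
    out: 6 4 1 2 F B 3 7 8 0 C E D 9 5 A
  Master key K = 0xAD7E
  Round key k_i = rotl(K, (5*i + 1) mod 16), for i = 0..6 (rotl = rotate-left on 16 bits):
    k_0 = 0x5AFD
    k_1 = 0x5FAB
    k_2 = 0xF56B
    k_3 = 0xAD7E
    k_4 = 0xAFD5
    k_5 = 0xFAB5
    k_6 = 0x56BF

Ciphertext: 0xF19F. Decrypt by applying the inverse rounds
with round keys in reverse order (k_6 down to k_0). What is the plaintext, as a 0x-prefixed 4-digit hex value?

0x7D91

s_0 = ciphertext = 0xF19F
s_1 = InvRound(s_0, k_6) = 0x6AF1
s_2 = InvRound(s_1, k_5) = 0x6B6A
s_3 = InvRound(s_2, k_4) = 0x8F6B
s_4 = InvRound(s_3, k_3) = 0xCF8F
s_5 = InvRound(s_4, k_2) = 0x40CF
s_6 = InvRound(s_5, k_1) = 0x9140
s_7 = InvRound(s_6, k_0) = 0x7D91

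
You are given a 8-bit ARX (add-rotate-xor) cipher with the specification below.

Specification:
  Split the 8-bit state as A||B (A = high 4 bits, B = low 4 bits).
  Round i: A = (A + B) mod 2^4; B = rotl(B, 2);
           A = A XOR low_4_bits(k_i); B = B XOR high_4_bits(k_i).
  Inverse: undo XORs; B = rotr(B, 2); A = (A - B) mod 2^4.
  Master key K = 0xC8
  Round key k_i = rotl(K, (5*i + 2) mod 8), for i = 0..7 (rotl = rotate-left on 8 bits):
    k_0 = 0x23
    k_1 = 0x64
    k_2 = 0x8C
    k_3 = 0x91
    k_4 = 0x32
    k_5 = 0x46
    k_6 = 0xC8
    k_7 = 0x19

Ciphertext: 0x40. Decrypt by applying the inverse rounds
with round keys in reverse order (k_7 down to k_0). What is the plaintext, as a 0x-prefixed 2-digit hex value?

0x5F

s_0 = ciphertext = 0x40
s_1 = InvRound(s_0, k_7) = 0x94
s_2 = InvRound(s_1, k_6) = 0xF2
s_3 = InvRound(s_2, k_5) = 0x09
s_4 = InvRound(s_3, k_4) = 0x8A
s_5 = InvRound(s_4, k_3) = 0xDC
s_6 = InvRound(s_5, k_2) = 0x01
s_7 = InvRound(s_6, k_1) = 0x7D
s_8 = InvRound(s_7, k_0) = 0x5F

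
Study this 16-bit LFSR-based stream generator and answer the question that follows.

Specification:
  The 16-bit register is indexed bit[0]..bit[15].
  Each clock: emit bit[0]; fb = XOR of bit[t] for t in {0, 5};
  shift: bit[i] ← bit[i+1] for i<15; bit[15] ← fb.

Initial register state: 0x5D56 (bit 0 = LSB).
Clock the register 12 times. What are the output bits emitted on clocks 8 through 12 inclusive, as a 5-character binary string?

reg_0 = 0x5D56
clock 1: out=0, reg = 0x2EAB
clock 2: out=1, reg = 0x1755
clock 3: out=1, reg = 0x8BAA
clock 4: out=0, reg = 0xC5D5
clock 5: out=1, reg = 0xE2EA
clock 6: out=0, reg = 0xF175
clock 7: out=1, reg = 0x78BA
clock 8: out=0, reg = 0xBC5D
clock 9: out=1, reg = 0xDE2E
clock 10: out=0, reg = 0xEF17
clock 11: out=1, reg = 0xF78B
clock 12: out=1, reg = 0xFBC5

01011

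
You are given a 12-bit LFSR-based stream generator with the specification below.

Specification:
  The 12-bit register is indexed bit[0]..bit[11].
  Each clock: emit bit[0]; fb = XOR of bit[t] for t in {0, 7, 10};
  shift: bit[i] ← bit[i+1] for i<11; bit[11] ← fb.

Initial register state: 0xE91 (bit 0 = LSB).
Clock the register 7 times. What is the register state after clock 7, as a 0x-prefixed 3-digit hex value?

reg_0 = 0xE91
clock 1: out=1, reg = 0xF48
clock 2: out=0, reg = 0xFA4
clock 3: out=0, reg = 0x7D2
clock 4: out=0, reg = 0x3E9
clock 5: out=1, reg = 0x1F4
clock 6: out=0, reg = 0x8FA
clock 7: out=0, reg = 0xC7D

0xC7D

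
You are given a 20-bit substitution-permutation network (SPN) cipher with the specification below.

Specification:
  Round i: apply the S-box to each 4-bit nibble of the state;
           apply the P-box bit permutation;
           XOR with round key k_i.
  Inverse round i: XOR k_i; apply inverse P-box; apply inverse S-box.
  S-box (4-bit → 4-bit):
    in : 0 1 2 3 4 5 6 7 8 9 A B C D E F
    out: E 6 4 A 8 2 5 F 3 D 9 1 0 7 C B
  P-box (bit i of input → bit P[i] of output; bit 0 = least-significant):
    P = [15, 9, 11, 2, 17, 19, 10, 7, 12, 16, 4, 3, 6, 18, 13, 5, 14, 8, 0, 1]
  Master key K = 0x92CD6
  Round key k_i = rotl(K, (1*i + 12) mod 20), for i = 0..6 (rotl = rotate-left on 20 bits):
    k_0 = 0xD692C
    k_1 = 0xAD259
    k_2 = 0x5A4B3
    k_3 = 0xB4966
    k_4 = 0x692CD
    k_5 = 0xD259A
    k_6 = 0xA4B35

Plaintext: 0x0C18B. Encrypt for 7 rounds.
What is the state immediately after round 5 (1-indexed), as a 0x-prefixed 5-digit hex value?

0x79CCE

s_0 = plaintext = 0x0C18B
s_1 = Round(s_0, k_0) = 0x6E83F
s_2 = Round(s_1, k_1) = 0x320FC
s_3 = Round(s_2, k_2) = 0xE8529
s_4 = Round(s_3, k_3) = 0xEC521
s_5 = Round(s_4, k_4) = 0x79CCE
s_6 = Round(s_5, k_5) = 0xD4CFD
s_7 = Round(s_6, k_6) = 0x08094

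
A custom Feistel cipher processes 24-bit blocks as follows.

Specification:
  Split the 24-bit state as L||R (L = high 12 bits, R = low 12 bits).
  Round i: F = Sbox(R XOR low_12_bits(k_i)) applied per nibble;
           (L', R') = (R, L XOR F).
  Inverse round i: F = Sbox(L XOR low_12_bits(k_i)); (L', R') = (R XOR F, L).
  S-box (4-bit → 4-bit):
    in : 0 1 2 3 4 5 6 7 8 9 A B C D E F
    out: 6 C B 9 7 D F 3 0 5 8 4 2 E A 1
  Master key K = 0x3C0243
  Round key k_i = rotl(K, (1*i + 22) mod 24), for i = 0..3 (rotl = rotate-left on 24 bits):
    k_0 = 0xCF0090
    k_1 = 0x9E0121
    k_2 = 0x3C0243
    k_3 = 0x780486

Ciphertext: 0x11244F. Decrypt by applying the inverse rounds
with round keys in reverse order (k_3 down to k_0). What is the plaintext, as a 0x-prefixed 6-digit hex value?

s_0 = ciphertext = 0x11244F
s_1 = InvRound(s_0, k_3) = 0x918112
s_2 = InvRound(s_1, k_2) = 0x5C6918
s_3 = InvRound(s_2, k_1) = 0xEBB5C6
s_4 = InvRound(s_3, k_0) = 0xF72EBB

0xF72EBB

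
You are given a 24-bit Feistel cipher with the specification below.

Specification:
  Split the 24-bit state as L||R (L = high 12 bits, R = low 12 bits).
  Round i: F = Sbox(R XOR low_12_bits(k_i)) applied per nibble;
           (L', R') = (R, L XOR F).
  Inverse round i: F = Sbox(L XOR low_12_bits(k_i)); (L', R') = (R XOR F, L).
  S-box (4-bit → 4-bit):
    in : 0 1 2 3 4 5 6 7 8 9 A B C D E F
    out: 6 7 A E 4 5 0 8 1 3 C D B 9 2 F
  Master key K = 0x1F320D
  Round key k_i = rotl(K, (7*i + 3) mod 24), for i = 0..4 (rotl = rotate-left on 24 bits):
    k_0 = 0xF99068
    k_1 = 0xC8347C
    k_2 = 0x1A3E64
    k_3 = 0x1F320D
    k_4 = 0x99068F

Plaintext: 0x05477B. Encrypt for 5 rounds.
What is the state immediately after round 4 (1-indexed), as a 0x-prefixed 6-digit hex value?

0x265A2A

s_0 = plaintext = 0x05477B
s_1 = Round(s_0, k_0) = 0x77B82A
s_2 = Round(s_1, k_1) = 0x82AC2B
s_3 = Round(s_2, k_2) = 0xC2B265
s_4 = Round(s_3, k_3) = 0x265A2A
s_5 = Round(s_4, k_4) = 0xA2A9A0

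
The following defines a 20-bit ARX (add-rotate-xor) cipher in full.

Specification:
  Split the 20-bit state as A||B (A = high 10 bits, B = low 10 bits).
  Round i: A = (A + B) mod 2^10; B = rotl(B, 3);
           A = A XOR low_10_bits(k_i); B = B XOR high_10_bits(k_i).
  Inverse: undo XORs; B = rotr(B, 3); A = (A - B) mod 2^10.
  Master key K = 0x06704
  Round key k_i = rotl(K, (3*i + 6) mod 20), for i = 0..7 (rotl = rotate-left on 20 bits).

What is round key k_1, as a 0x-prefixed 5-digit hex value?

0xE080C

K = 0x06704
k_0 = rotl(K, (3*0+6) mod 20) = rotl(K, 6) = 0x9C101
k_1 = rotl(K, (3*1+6) mod 20) = rotl(K, 9) = 0xE080C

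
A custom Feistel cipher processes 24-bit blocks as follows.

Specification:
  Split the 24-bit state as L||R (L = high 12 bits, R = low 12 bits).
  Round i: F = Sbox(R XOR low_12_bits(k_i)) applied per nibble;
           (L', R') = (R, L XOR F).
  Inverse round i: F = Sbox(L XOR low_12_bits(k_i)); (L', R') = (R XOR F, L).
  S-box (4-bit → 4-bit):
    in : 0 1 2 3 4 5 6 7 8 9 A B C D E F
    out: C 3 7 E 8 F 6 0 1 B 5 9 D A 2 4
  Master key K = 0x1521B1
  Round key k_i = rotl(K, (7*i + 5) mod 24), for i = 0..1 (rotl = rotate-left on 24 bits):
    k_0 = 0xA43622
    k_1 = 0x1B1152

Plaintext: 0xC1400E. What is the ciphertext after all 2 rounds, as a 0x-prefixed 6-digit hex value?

s_0 = plaintext = 0xC1400E
s_1 = Round(s_0, k_0) = 0x00EA69
s_2 = Round(s_1, k_1) = 0xA699E7

0xA699E7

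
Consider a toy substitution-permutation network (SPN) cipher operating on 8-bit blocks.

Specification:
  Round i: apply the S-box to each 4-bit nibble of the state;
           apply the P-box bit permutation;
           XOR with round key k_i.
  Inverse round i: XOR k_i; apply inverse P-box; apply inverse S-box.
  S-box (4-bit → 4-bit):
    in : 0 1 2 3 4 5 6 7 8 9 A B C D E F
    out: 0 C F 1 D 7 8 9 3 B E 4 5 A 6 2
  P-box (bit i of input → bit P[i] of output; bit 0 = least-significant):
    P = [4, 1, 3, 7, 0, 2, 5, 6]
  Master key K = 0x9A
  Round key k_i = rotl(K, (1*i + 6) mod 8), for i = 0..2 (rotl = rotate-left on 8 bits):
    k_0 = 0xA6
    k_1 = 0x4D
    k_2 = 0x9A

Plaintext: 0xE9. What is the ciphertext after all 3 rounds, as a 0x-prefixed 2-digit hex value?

0x7D

s_0 = plaintext = 0xE9
s_1 = Round(s_0, k_0) = 0x10
s_2 = Round(s_1, k_1) = 0x2D
s_3 = Round(s_2, k_2) = 0x7D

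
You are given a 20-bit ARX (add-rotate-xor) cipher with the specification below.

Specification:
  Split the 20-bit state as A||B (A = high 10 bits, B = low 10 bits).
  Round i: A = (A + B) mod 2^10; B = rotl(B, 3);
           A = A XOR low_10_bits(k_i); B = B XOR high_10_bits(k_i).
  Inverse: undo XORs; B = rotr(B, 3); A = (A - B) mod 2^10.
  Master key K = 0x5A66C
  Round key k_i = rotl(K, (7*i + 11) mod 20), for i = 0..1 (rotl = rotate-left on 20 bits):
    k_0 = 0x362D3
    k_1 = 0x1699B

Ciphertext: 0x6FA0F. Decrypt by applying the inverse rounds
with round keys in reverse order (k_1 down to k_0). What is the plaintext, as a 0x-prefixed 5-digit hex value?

0x91942

s_0 = ciphertext = 0x6FA0F
s_1 = InvRound(s_0, k_1) = 0x56ECA
s_2 = InvRound(s_1, k_0) = 0x91942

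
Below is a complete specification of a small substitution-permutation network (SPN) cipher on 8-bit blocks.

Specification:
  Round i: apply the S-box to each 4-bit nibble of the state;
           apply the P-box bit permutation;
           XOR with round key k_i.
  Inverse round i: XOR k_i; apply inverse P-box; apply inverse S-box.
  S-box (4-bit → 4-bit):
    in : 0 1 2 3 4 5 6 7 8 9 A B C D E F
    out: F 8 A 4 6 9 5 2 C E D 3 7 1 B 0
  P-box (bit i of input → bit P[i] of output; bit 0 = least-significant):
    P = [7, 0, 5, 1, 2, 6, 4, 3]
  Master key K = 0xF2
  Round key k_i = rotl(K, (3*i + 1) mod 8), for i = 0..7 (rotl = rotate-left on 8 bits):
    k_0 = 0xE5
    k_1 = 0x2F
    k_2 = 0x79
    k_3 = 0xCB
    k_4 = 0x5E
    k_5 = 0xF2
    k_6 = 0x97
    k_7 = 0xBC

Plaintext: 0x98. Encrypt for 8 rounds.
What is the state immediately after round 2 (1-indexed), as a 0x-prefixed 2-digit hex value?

0x77

s_0 = plaintext = 0x98
s_1 = Round(s_0, k_0) = 0x9F
s_2 = Round(s_1, k_1) = 0x77
s_3 = Round(s_2, k_2) = 0x38
s_4 = Round(s_3, k_3) = 0xF9
s_5 = Round(s_4, k_4) = 0x7D
s_6 = Round(s_5, k_5) = 0x32
s_7 = Round(s_6, k_6) = 0x84
s_8 = Round(s_7, k_7) = 0x85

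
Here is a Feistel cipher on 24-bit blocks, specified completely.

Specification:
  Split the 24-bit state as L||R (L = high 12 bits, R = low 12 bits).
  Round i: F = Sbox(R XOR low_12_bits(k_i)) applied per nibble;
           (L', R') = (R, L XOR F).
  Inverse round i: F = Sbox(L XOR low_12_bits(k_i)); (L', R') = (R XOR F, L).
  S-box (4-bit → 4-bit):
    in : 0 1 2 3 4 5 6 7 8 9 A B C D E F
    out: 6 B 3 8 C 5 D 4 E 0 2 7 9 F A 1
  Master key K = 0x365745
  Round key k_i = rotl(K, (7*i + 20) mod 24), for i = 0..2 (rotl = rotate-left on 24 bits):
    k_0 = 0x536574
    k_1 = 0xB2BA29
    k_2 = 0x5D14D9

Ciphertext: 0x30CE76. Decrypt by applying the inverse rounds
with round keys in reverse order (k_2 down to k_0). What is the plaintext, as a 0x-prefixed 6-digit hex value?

s_0 = ciphertext = 0x30CE76
s_1 = InvRound(s_0, k_2) = 0xA8330C
s_2 = InvRound(s_1, k_1) = 0x52EA83
s_3 = InvRound(s_2, k_0) = 0xCD152E

0xCD152E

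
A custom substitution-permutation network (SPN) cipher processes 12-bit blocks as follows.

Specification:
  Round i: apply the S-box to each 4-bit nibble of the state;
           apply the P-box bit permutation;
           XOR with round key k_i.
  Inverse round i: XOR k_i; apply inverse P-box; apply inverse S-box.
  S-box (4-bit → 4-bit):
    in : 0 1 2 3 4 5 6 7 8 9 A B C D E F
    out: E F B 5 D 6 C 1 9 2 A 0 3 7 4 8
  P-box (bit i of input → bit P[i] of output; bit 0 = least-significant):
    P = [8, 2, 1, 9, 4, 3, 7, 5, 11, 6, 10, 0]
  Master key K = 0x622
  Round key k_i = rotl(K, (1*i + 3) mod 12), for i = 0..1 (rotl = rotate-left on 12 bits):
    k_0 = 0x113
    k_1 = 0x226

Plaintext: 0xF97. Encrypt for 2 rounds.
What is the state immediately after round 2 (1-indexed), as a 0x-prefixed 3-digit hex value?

0x4DB

s_0 = plaintext = 0xF97
s_1 = Round(s_0, k_0) = 0x01A
s_2 = Round(s_1, k_1) = 0x4DB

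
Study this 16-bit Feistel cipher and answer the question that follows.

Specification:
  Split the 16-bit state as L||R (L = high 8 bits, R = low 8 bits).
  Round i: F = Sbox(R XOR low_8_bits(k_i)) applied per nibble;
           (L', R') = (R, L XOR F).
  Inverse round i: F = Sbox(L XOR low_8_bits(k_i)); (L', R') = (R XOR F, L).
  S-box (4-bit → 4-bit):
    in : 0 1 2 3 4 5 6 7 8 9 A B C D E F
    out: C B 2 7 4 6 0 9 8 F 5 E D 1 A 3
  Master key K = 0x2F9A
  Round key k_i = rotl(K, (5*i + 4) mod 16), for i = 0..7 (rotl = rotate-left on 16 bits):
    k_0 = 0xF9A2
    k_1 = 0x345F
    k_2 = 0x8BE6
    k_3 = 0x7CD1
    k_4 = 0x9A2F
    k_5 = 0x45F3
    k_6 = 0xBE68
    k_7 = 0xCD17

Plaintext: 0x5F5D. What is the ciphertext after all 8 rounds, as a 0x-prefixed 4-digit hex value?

0xAD42

s_0 = plaintext = 0x5F5D
s_1 = Round(s_0, k_0) = 0x5D6C
s_2 = Round(s_1, k_1) = 0x6C2A
s_3 = Round(s_2, k_2) = 0x2AB1
s_4 = Round(s_3, k_3) = 0xB126
s_5 = Round(s_4, k_4) = 0x267E
s_6 = Round(s_5, k_5) = 0x7EA7
s_7 = Round(s_6, k_6) = 0xA7AD
s_8 = Round(s_7, k_7) = 0xAD42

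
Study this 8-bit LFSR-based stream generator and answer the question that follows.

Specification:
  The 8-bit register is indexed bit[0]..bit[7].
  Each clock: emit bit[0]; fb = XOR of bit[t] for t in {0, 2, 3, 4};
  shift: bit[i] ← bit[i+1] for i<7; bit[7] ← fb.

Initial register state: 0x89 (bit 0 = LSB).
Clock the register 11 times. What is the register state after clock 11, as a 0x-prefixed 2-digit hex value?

0x2A

reg_0 = 0x89
clock 1: out=1, reg = 0x44
clock 2: out=0, reg = 0xA2
clock 3: out=0, reg = 0x51
clock 4: out=1, reg = 0x28
clock 5: out=0, reg = 0x94
clock 6: out=0, reg = 0x4A
clock 7: out=0, reg = 0xA5
clock 8: out=1, reg = 0x52
clock 9: out=0, reg = 0xA9
clock 10: out=1, reg = 0x54
clock 11: out=0, reg = 0x2A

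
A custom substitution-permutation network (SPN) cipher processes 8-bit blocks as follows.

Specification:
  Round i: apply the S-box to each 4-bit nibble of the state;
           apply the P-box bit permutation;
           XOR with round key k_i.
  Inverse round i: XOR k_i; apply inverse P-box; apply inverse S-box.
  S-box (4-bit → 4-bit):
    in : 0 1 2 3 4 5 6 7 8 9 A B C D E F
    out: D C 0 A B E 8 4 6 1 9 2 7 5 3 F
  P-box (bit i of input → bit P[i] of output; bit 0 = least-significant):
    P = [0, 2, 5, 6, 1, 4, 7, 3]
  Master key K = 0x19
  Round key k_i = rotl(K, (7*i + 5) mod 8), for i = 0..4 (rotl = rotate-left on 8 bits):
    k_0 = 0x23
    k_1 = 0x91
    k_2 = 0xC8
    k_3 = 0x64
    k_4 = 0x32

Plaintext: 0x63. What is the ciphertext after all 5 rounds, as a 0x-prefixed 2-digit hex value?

s_0 = plaintext = 0x63
s_1 = Round(s_0, k_0) = 0x6F
s_2 = Round(s_1, k_1) = 0xFC
s_3 = Round(s_2, k_2) = 0x77
s_4 = Round(s_3, k_3) = 0xC4
s_5 = Round(s_4, k_4) = 0xE5

0xE5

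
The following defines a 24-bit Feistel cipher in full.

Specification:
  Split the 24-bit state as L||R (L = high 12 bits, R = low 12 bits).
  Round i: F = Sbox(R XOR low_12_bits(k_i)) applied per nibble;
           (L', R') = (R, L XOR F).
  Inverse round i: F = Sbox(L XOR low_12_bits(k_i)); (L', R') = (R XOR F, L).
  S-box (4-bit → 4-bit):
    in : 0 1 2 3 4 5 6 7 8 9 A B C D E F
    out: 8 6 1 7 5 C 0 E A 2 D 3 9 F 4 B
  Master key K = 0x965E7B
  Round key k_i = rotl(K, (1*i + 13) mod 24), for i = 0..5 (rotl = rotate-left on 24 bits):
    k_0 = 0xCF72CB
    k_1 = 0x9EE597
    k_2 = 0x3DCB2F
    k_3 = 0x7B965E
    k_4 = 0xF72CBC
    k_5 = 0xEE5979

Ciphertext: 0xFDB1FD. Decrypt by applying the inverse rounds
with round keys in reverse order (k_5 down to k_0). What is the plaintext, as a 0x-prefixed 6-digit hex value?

s_0 = ciphertext = 0xFDB1FD
s_1 = InvRound(s_0, k_5) = 0x12CFDB
s_2 = InvRound(s_1, k_4) = 0x0F312C
s_3 = InvRound(s_2, k_3) = 0x1F30F3
s_4 = InvRound(s_3, k_2) = 0xD0A1F3
s_5 = InvRound(s_4, k_1) = 0xBDCD0A
s_6 = InvRound(s_5, k_0) = 0xF64BDC

0xF64BDC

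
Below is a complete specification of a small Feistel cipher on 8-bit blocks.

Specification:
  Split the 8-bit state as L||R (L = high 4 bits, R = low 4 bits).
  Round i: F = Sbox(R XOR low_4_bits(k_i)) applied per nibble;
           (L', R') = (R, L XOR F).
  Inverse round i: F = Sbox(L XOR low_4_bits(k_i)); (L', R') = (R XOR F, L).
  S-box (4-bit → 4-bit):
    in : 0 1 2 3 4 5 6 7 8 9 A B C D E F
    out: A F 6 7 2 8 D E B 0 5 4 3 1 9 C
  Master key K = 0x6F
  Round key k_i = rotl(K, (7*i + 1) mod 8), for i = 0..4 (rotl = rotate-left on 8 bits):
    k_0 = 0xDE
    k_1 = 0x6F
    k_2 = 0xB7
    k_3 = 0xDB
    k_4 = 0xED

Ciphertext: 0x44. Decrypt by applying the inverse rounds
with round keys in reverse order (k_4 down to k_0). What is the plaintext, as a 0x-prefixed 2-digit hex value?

0x36

s_0 = ciphertext = 0x44
s_1 = InvRound(s_0, k_4) = 0x44
s_2 = InvRound(s_1, k_3) = 0x84
s_3 = InvRound(s_2, k_2) = 0x88
s_4 = InvRound(s_3, k_1) = 0x68
s_5 = InvRound(s_4, k_0) = 0x36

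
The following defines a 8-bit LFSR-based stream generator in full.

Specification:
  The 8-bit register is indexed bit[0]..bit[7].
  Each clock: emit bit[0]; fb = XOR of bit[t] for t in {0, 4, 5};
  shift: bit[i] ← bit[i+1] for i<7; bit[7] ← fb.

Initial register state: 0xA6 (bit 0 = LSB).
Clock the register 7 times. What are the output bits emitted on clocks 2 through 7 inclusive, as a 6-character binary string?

110010

reg_0 = 0xA6
clock 1: out=0, reg = 0xD3
clock 2: out=1, reg = 0x69
clock 3: out=1, reg = 0x34
clock 4: out=0, reg = 0x1A
clock 5: out=0, reg = 0x8D
clock 6: out=1, reg = 0xC6
clock 7: out=0, reg = 0x63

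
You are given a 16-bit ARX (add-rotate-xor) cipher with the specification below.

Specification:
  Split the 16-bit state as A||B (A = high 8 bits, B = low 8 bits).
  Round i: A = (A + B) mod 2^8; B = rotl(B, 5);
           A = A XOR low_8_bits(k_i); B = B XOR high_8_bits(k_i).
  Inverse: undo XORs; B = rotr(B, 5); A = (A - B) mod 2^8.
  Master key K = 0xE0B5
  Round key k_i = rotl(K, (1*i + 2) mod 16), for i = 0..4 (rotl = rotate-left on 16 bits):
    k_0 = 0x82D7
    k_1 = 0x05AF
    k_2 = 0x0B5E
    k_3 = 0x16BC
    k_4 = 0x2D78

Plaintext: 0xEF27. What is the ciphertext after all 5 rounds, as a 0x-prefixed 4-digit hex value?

0x3527

s_0 = plaintext = 0xEF27
s_1 = Round(s_0, k_0) = 0xC166
s_2 = Round(s_1, k_1) = 0x88C9
s_3 = Round(s_2, k_2) = 0x0F32
s_4 = Round(s_3, k_3) = 0xFD50
s_5 = Round(s_4, k_4) = 0x3527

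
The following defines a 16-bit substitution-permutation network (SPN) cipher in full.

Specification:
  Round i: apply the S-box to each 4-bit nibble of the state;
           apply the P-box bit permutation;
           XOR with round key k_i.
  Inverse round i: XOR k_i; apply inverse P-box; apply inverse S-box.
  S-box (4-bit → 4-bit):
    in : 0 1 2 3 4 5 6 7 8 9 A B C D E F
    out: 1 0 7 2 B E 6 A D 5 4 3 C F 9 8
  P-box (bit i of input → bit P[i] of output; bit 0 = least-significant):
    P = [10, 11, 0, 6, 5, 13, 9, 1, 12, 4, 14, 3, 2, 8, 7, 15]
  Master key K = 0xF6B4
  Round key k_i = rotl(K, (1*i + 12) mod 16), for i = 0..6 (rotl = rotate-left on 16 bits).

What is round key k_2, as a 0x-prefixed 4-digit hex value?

K = 0xF6B4
k_0 = rotl(K, (1*0+12) mod 16) = rotl(K, 12) = 0x4F6B
k_1 = rotl(K, (1*1+12) mod 16) = rotl(K, 13) = 0x9ED6
k_2 = rotl(K, (1*2+12) mod 16) = rotl(K, 14) = 0x3DAD

0x3DAD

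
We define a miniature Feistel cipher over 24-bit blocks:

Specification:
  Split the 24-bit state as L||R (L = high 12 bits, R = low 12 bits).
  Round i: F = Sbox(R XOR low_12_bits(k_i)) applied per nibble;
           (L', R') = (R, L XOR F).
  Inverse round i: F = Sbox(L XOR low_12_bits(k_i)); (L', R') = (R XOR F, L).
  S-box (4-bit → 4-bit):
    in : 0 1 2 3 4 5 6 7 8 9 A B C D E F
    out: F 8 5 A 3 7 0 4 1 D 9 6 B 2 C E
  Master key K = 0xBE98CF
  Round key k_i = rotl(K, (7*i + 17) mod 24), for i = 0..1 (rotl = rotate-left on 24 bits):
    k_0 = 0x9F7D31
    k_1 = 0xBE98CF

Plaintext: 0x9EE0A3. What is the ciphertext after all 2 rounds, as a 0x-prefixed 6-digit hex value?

0xB3BA40

s_0 = plaintext = 0x9EE0A3
s_1 = Round(s_0, k_0) = 0x0A3B3B
s_2 = Round(s_1, k_1) = 0xB3BA40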